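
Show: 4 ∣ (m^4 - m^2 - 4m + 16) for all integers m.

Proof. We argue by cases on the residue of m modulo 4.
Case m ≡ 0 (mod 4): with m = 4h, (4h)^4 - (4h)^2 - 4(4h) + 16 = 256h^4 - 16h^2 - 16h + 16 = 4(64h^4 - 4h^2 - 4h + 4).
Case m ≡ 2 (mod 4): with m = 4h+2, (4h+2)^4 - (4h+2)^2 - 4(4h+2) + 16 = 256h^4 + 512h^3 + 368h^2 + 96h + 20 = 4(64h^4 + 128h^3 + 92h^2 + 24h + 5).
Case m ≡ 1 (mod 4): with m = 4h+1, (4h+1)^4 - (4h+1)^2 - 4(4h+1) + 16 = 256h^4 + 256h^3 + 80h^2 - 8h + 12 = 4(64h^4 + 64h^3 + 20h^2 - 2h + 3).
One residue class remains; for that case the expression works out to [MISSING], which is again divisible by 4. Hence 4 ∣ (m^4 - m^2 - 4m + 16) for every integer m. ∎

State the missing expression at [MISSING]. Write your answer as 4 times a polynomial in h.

4(64h^4 + 192h^3 + 212h^2 + 98h + 19)

Only m ≡ 3 (mod 4) is unaccounted for. Put m = 4h+3:
(4h+3)^4 - (4h+3)^2 - 4(4h+3) + 16 expands to 256h^4 + 768h^3 + 848h^2 + 392h + 76,
and factoring out 4 leaves 4(64h^4 + 192h^3 + 212h^2 + 98h + 19).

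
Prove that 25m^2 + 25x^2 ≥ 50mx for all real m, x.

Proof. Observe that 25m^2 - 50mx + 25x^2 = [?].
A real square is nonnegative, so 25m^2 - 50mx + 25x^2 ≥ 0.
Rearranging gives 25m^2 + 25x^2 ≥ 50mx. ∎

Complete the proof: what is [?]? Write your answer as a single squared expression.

The leading and trailing coefficients are 5^2 and 5^2, and 50 = 2·5·5, so the trinomial is (5m - 5x)^2.
Hence 25m^2 - 50mx + 25x^2 ≥ 0.

(5m - 5x)^2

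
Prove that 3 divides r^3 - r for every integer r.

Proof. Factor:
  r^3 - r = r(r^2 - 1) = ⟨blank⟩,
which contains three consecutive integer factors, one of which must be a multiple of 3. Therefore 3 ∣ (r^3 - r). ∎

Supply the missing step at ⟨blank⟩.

r(r^2 - 1) = r(r - 1)(r + 1) = (r - 1)r(r + 1).
These three factors are consecutive integers, so their product is divisible by 3.

(r - 1)r(r + 1)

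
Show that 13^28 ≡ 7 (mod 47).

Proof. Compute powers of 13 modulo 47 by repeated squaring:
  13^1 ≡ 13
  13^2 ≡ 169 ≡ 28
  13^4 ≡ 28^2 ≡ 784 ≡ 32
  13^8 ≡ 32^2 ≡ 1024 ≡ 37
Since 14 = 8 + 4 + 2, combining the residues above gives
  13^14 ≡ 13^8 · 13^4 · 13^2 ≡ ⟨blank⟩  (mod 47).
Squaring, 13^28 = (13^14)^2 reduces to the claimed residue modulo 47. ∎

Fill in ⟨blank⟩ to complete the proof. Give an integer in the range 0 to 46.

13^8 · 13^4 · 13^2 ≡ 37 · 32 · 28 = 33152.
33152 mod 47 = 17, so 13^14 ≡ 17 (mod 47).

17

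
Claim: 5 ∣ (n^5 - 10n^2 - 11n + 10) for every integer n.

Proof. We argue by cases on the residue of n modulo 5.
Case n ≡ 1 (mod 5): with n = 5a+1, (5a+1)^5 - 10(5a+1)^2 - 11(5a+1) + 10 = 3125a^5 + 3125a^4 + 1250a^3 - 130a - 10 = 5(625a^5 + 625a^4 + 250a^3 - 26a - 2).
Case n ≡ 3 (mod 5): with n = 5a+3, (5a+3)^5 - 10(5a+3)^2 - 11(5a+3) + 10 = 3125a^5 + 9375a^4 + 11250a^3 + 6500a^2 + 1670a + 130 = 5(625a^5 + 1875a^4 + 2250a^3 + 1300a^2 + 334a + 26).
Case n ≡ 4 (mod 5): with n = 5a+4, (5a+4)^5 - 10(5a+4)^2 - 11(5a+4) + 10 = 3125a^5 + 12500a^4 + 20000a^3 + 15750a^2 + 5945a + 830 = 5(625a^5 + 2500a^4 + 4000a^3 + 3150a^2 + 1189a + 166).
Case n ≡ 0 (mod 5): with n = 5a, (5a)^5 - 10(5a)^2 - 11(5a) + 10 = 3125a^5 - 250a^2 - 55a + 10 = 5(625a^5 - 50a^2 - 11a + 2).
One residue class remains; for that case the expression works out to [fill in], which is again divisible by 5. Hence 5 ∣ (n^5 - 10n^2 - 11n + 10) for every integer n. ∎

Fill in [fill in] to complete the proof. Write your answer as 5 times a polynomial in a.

The residues treated are {1, 3, 4, 0}, so the missing case is n ≡ 2 (mod 5); write n = 5a+2.
Then (5a+2)^5 - 10(5a+2)^2 - 11(5a+2) + 10 = 3125a^5 + 6250a^4 + 5000a^3 + 1750a^2 + 145a - 20 = 5(625a^5 + 1250a^4 + 1000a^3 + 350a^2 + 29a - 4).

5(625a^5 + 1250a^4 + 1000a^3 + 350a^2 + 29a - 4)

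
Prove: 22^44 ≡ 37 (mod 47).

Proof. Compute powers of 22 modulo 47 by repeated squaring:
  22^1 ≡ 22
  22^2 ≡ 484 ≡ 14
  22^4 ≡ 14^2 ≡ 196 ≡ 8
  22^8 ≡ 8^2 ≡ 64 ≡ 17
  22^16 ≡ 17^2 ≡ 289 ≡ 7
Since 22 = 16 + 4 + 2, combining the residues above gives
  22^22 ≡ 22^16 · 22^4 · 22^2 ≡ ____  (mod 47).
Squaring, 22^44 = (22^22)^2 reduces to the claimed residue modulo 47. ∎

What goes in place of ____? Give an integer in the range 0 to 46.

22^16 · 22^4 · 22^2 ≡ 7 · 8 · 14 = 784.
784 mod 47 = 32, so 22^22 ≡ 32 (mod 47).

32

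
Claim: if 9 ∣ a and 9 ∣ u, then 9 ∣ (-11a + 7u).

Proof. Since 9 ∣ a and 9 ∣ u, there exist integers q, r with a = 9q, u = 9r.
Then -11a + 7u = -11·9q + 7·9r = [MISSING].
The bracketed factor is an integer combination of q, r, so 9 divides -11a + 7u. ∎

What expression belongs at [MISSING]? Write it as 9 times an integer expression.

9(-11q + 7r)

Each term has a factor of 9: -11·9q + 7·9r = 9·(-11q + 7r).
Since -11q + 7r is an integer, 9 ∣ (-11a + 7u).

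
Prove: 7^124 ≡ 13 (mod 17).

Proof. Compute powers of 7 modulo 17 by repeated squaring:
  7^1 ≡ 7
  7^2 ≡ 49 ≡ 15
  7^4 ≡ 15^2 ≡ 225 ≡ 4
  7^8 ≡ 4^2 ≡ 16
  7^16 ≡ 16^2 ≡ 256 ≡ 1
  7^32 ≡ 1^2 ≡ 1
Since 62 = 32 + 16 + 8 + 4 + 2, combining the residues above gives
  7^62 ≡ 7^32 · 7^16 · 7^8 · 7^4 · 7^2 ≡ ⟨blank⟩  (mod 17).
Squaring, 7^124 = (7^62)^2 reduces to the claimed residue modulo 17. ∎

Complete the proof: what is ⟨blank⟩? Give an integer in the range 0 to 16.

8

Multiply the listed residues: 1 · 1 · 16 · 4 · 15 = 1 → 16 → 64 → 960.
Reducing modulo 17: 960 = 56·17 + 8, so 7^62 ≡ 8.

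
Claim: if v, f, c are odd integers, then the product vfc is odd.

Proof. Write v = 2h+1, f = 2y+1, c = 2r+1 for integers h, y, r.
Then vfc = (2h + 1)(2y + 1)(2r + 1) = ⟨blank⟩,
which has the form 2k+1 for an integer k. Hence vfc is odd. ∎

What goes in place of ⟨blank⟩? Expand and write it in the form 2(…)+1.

(2h + 1)(2y + 1)(2r + 1) = 8hry + 4hr + 4hy + 2h + 4ry + 2r + 2y + 1
= 2(4hry + 2hr + 2hy + h + 2ry + r + y) + 1.
Since 4hry + 2hr + 2hy + h + 2ry + r + y is an integer, the product is of the form 2k+1 for an integer k.

2(4hry + 2hr + 2hy + h + 2ry + r + y) + 1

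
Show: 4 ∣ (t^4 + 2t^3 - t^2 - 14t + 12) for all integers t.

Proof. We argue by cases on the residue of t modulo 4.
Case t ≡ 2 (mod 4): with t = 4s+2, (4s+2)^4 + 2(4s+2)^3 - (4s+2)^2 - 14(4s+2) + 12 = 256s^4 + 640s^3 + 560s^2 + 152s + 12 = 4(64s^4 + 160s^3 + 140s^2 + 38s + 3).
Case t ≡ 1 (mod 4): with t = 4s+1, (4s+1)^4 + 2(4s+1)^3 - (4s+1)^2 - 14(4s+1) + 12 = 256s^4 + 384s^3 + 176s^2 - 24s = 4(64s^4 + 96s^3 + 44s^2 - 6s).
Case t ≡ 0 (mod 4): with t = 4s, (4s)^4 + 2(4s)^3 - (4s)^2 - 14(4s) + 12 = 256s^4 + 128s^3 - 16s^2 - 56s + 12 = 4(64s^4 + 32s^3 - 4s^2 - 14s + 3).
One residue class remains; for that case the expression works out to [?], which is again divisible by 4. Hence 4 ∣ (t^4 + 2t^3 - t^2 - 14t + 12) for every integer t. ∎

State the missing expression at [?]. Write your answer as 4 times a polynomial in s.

Only t ≡ 3 (mod 4) is unaccounted for. Put t = 4s+3:
(4s+3)^4 + 2(4s+3)^3 - (4s+3)^2 - 14(4s+3) + 12 expands to 256s^4 + 896s^3 + 1136s^2 + 568s + 96,
and factoring out 4 leaves 4(64s^4 + 224s^3 + 284s^2 + 142s + 24).

4(64s^4 + 224s^3 + 284s^2 + 142s + 24)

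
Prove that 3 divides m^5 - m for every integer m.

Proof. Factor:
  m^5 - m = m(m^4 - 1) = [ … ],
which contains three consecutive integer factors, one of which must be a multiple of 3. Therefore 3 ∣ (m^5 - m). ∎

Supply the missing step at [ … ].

m^4 - 1 = (m^2 - 1)(m^2 + 1), and m^2 - 1 = (m-1)(m+1).
So m(m^4 - 1) = (m - 1)m(m + 1)(m^2 + 1).

(m - 1)m(m + 1)(m^2 + 1)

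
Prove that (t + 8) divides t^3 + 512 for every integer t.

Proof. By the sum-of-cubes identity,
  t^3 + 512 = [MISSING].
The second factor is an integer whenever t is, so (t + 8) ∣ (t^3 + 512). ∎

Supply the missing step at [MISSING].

a^3 + b^3 = (a + b)(a^2 - ab + b^2). With a = t, b = 8:
t^3 + 512 = (t + 8)(t^2 - 8t + 64).

(t + 8)(t^2 - 8t + 64)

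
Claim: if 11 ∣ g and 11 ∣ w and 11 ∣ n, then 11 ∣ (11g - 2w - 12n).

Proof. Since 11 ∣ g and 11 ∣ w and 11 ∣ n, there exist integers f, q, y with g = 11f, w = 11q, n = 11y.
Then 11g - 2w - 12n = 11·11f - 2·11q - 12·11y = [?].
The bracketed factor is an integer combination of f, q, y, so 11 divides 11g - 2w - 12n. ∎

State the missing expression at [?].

Pull the common 11 out of every term: 11·11f - 2·11q - 12·11y = 11(11f - 2q - 12y).
11f - 2q - 12y is an integer, which exhibits the divisibility.

11(11f - 2q - 12y)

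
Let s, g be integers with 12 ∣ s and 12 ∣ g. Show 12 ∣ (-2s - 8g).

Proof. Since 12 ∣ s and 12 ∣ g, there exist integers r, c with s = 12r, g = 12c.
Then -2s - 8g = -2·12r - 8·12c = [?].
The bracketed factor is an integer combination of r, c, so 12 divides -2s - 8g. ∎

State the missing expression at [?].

12(-8c - 2r)

Each term has a factor of 12: -2·12r - 8·12c = 12·(-8c - 2r).
Since -8c - 2r is an integer, 12 ∣ (-2s - 8g).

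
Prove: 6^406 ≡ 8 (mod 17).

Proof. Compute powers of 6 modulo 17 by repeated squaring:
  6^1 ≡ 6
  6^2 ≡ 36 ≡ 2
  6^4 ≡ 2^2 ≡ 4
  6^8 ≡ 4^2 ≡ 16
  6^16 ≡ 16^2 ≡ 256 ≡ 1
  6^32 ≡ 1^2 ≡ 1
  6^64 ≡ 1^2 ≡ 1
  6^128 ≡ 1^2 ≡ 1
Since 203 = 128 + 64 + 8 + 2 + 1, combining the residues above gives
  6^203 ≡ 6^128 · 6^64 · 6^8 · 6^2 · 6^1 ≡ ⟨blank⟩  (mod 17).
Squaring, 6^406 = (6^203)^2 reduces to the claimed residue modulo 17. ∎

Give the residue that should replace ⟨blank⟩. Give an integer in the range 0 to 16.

5

Multiply the listed residues: 1 · 1 · 16 · 2 · 6 = 1 → 16 → 32 → 192.
Reducing modulo 17: 192 = 11·17 + 5, so 6^203 ≡ 5.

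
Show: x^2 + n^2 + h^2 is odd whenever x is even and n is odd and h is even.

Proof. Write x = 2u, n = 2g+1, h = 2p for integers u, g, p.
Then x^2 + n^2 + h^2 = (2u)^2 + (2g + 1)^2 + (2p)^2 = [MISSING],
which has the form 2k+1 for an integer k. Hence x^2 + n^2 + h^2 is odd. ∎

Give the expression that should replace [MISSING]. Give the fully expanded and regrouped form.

2(2g^2 + 2g + 2p^2 + 2u^2) + 1

Expanding: (2u)^2 + (2g + 1)^2 + (2p)^2 = 4g^2 + 4g + 4p^2 + 4u^2 + 1.
Every term except the constant is even, so this is 2(2g^2 + 2g + 2p^2 + 2u^2) + 1,
and 2g^2 + 2g + 2p^2 + 2u^2 ∈ ℤ gives the required form.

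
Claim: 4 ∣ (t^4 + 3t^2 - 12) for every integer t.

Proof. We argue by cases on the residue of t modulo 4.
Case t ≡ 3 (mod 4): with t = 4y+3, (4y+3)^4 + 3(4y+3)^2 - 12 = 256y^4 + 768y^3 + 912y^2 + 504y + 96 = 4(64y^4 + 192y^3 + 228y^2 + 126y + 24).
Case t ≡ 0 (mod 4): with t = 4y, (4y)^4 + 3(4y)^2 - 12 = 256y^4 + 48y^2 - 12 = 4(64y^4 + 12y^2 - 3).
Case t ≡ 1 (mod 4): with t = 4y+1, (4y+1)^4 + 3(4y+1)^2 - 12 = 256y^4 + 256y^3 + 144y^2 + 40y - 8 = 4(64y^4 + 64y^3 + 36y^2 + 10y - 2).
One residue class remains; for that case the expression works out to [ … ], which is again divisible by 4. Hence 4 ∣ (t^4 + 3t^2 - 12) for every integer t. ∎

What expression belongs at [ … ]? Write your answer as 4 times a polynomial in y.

4(64y^4 + 128y^3 + 108y^2 + 44y + 4)

The residues treated are {3, 0, 1}, so the missing case is t ≡ 2 (mod 4); write t = 4y+2.
Then (4y+2)^4 + 3(4y+2)^2 - 12 = 256y^4 + 512y^3 + 432y^2 + 176y + 16 = 4(64y^4 + 128y^3 + 108y^2 + 44y + 4).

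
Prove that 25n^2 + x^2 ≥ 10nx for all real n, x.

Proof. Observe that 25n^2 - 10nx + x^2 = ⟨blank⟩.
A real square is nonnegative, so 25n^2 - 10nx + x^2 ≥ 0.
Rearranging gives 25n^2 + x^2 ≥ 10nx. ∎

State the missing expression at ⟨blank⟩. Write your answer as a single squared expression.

(5n - x)^2

25n^2 - 10nx + x^2 is a perfect-square trinomial: the outer terms are (5n)^2 and (x)^2, and the cross term is -2·5n·x.
So 25n^2 - 10nx + x^2 = (5n - x)^2 ≥ 0.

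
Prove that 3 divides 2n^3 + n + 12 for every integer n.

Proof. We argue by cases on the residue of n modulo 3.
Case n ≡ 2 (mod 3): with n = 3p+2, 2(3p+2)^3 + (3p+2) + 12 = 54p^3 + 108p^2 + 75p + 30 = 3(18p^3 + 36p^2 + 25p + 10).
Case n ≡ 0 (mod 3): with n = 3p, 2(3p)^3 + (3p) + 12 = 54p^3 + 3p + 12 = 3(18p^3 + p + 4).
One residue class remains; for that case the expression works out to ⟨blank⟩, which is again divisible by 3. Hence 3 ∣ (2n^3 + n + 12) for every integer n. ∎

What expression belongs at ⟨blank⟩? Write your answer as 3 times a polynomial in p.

The residues treated are {2, 0}, so the missing case is n ≡ 1 (mod 3); write n = 3p+1.
Then 2(3p+1)^3 + (3p+1) + 12 = 54p^3 + 54p^2 + 21p + 15 = 3(18p^3 + 18p^2 + 7p + 5).

3(18p^3 + 18p^2 + 7p + 5)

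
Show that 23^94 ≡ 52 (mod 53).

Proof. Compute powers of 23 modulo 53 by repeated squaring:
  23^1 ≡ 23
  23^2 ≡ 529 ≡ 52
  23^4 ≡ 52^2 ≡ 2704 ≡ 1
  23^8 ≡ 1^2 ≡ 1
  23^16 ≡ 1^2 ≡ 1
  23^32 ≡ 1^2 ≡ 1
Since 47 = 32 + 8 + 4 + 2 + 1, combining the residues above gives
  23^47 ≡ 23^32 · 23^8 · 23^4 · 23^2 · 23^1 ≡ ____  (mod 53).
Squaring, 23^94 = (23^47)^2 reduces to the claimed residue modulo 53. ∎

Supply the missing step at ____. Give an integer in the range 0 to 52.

23^32 · 23^8 · 23^4 · 23^2 · 23^1 ≡ 1 · 1 · 1 · 52 · 23 = 1196.
1196 mod 53 = 30, so 23^47 ≡ 30 (mod 53).

30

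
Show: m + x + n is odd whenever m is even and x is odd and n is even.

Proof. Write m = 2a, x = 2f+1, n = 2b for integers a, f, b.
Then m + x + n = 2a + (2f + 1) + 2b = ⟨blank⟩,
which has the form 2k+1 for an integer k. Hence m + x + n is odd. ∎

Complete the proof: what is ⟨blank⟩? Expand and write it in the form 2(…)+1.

2(a + b + f) + 1

Expanding: 2a + (2f + 1) + 2b = 2a + 2b + 2f + 1.
Every term except the constant is even, so this is 2(a + b + f) + 1,
and a + b + f ∈ ℤ gives the required form.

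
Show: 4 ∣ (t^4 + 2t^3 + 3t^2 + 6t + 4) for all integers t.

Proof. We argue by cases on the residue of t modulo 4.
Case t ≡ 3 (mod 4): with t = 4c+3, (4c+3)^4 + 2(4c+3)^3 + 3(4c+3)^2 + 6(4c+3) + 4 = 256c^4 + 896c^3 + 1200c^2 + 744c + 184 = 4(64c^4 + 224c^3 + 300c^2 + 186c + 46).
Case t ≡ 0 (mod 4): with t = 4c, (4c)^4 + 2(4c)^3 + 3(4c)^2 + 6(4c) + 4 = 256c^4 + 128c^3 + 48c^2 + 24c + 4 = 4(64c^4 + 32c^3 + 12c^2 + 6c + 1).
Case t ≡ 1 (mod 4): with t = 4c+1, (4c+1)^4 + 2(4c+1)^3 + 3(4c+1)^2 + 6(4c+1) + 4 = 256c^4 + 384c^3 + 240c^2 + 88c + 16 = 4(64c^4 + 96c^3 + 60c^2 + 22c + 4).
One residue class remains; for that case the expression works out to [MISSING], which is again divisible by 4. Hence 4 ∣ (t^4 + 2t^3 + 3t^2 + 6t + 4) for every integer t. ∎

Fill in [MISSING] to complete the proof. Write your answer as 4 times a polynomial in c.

4(64c^4 + 160c^3 + 156c^2 + 74c + 15)

Only t ≡ 2 (mod 4) is unaccounted for. Put t = 4c+2:
(4c+2)^4 + 2(4c+2)^3 + 3(4c+2)^2 + 6(4c+2) + 4 expands to 256c^4 + 640c^3 + 624c^2 + 296c + 60,
and factoring out 4 leaves 4(64c^4 + 160c^3 + 156c^2 + 74c + 15).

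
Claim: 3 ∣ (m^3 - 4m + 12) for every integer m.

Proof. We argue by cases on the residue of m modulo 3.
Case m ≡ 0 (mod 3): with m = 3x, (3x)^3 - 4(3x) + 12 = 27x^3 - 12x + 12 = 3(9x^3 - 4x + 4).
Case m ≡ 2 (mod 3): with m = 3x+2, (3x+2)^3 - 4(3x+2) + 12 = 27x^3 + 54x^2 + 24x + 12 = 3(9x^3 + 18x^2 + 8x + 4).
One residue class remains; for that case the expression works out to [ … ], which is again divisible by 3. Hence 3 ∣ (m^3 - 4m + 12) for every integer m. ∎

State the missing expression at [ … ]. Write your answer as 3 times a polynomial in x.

3(9x^3 + 9x^2 - x + 3)

Only m ≡ 1 (mod 3) is unaccounted for. Put m = 3x+1:
(3x+1)^3 - 4(3x+1) + 12 expands to 27x^3 + 27x^2 - 3x + 9,
and factoring out 3 leaves 3(9x^3 + 9x^2 - x + 3).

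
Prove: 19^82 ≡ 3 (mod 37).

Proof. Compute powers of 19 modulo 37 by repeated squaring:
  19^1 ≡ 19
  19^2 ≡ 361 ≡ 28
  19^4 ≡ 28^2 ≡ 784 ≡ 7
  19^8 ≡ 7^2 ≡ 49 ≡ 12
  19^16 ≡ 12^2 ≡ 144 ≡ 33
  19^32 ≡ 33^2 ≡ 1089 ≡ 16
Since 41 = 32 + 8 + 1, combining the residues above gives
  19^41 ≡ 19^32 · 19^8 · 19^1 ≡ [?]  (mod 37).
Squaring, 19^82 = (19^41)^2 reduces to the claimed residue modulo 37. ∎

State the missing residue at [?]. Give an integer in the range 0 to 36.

Multiply the listed residues: 16 · 12 · 19 = 192 → 3648.
Reducing modulo 37: 3648 = 98·37 + 22, so 19^41 ≡ 22.

22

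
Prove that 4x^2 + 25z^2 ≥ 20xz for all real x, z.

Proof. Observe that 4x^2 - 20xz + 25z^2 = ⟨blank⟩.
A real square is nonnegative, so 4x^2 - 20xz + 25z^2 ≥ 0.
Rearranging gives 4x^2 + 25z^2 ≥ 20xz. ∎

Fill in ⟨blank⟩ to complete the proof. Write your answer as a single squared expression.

4x^2 - 20xz + 25z^2 is a perfect-square trinomial: the outer terms are (2x)^2 and (5z)^2, and the cross term is -2·2x·5z.
So 4x^2 - 20xz + 25z^2 = (2x - 5z)^2 ≥ 0.

(2x - 5z)^2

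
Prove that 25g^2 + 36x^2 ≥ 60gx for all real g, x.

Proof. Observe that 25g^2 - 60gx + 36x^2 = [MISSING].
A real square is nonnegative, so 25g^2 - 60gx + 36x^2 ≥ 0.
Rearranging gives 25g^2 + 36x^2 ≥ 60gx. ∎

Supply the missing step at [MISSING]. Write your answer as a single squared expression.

25g^2 - 60gx + 36x^2 is a perfect-square trinomial: the outer terms are (5g)^2 and (6x)^2, and the cross term is -2·5g·6x.
So 25g^2 - 60gx + 36x^2 = (5g - 6x)^2 ≥ 0.

(5g - 6x)^2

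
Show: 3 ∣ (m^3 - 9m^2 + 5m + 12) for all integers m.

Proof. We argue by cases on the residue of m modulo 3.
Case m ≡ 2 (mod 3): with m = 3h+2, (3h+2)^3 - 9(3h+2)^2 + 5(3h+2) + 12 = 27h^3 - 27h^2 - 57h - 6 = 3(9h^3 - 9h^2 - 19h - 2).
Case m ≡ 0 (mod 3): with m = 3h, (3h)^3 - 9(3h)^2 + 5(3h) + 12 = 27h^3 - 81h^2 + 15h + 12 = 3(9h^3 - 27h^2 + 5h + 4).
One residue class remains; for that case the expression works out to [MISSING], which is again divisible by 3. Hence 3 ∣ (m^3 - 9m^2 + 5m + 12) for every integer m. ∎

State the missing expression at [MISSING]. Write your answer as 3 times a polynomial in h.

The residues treated are {2, 0}, so the missing case is m ≡ 1 (mod 3); write m = 3h+1.
Then (3h+1)^3 - 9(3h+1)^2 + 5(3h+1) + 12 = 27h^3 - 54h^2 - 30h + 9 = 3(9h^3 - 18h^2 - 10h + 3).

3(9h^3 - 18h^2 - 10h + 3)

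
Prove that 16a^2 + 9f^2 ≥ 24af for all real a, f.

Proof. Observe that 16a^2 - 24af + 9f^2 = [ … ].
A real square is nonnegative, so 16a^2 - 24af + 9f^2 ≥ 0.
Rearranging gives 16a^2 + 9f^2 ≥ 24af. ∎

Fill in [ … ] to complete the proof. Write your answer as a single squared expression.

The leading and trailing coefficients are 4^2 and 3^2, and 24 = 2·4·3, so the trinomial is (4a - 3f)^2.
Hence 16a^2 - 24af + 9f^2 ≥ 0.

(4a - 3f)^2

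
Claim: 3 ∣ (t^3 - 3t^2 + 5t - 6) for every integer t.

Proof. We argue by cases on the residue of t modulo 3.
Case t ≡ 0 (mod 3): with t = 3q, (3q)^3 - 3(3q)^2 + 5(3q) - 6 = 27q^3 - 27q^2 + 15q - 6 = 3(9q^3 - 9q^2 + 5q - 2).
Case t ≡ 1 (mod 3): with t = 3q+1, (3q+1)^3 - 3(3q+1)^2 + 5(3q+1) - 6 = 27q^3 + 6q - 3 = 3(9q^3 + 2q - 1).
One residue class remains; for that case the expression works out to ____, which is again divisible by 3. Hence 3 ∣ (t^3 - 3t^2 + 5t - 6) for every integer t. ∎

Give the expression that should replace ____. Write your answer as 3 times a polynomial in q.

3(9q^3 + 9q^2 + 5q)

The residues treated are {0, 1}, so the missing case is t ≡ 2 (mod 3); write t = 3q+2.
Then (3q+2)^3 - 3(3q+2)^2 + 5(3q+2) - 6 = 27q^3 + 27q^2 + 15q = 3(9q^3 + 9q^2 + 5q).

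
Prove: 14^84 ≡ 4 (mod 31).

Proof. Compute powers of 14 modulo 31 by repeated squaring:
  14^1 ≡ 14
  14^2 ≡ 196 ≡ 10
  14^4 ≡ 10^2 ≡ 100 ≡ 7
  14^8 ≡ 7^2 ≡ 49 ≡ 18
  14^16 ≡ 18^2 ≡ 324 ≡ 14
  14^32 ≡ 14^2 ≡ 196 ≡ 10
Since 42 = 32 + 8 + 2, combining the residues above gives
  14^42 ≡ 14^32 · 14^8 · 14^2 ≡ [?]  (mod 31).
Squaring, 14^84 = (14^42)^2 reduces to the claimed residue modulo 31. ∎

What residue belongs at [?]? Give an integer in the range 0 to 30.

Multiply the listed residues: 10 · 18 · 10 = 180 → 1800.
Reducing modulo 31: 1800 = 58·31 + 2, so 14^42 ≡ 2.

2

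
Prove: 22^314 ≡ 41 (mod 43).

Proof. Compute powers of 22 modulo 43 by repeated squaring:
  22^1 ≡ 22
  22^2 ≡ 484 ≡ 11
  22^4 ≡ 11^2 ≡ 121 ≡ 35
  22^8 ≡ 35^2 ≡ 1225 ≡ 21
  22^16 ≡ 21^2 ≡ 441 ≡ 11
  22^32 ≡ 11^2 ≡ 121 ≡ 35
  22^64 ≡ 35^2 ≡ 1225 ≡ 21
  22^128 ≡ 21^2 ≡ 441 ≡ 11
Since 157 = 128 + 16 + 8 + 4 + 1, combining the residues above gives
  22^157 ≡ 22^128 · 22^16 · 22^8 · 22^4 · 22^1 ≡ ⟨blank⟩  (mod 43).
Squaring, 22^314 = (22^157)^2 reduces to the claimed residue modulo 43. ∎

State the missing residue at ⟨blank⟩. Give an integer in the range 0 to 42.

27

22^128 · 22^16 · 22^8 · 22^4 · 22^1 ≡ 11 · 11 · 21 · 35 · 22 = 1956570.
1956570 mod 43 = 27, so 22^157 ≡ 27 (mod 43).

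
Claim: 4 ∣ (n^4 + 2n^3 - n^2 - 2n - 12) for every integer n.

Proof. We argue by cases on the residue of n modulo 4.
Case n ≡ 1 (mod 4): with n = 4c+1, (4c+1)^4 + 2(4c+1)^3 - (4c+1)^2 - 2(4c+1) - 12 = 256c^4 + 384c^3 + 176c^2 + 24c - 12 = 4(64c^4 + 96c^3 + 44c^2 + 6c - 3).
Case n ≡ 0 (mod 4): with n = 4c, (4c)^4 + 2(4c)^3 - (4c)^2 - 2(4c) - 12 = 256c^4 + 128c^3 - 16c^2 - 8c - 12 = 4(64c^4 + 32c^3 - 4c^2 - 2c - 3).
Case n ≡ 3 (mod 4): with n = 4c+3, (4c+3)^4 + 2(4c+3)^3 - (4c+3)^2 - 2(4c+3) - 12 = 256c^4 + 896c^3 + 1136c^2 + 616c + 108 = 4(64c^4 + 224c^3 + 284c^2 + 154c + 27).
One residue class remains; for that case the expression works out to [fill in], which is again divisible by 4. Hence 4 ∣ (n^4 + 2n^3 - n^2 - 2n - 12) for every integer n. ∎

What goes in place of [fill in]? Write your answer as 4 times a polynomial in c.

4(64c^4 + 160c^3 + 140c^2 + 50c + 3)

Only n ≡ 2 (mod 4) is unaccounted for. Put n = 4c+2:
(4c+2)^4 + 2(4c+2)^3 - (4c+2)^2 - 2(4c+2) - 12 expands to 256c^4 + 640c^3 + 560c^2 + 200c + 12,
and factoring out 4 leaves 4(64c^4 + 160c^3 + 140c^2 + 50c + 3).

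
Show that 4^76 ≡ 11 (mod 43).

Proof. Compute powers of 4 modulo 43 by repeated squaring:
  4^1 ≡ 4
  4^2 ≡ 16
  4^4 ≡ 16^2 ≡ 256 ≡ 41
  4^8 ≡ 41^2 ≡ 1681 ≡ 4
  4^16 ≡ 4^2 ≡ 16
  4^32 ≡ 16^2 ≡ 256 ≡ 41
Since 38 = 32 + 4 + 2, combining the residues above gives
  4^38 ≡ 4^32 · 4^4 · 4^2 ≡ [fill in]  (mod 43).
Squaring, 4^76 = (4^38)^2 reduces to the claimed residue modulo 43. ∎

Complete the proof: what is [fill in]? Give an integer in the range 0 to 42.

4^32 · 4^4 · 4^2 ≡ 41 · 41 · 16 = 26896.
26896 mod 43 = 21, so 4^38 ≡ 21 (mod 43).

21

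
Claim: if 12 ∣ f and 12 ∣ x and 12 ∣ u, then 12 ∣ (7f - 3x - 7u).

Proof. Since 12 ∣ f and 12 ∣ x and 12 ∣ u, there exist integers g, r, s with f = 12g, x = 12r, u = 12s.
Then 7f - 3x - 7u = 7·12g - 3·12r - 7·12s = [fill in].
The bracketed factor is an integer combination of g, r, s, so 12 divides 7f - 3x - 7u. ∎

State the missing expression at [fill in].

Each term has a factor of 12: 7·12g - 3·12r - 7·12s = 12·(7g - 3r - 7s).
Since 7g - 3r - 7s is an integer, 12 ∣ (7f - 3x - 7u).

12(7g - 3r - 7s)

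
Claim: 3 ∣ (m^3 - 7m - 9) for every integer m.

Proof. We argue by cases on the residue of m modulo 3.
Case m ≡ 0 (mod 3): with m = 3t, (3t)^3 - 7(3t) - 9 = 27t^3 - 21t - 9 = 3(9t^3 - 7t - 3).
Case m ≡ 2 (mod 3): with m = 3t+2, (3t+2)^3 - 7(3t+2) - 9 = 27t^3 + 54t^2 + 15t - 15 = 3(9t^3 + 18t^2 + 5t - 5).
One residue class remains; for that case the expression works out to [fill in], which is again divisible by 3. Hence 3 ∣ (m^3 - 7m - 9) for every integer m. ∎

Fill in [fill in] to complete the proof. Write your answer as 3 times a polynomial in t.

3(9t^3 + 9t^2 - 4t - 5)

Only m ≡ 1 (mod 3) is unaccounted for. Put m = 3t+1:
(3t+1)^3 - 7(3t+1) - 9 expands to 27t^3 + 27t^2 - 12t - 15,
and factoring out 3 leaves 3(9t^3 + 9t^2 - 4t - 5).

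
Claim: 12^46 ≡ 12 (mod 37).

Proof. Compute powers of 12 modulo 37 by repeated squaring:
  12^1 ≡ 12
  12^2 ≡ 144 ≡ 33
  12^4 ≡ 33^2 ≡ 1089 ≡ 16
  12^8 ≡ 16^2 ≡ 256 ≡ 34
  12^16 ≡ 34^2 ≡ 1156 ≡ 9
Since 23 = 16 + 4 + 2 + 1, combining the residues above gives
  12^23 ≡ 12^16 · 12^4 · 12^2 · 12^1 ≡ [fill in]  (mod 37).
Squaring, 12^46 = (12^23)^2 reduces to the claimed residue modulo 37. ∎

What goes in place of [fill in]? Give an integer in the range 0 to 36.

7

Multiply the listed residues: 9 · 16 · 33 · 12 = 144 → 4752 → 57024.
Reducing modulo 37: 57024 = 1541·37 + 7, so 12^23 ≡ 7.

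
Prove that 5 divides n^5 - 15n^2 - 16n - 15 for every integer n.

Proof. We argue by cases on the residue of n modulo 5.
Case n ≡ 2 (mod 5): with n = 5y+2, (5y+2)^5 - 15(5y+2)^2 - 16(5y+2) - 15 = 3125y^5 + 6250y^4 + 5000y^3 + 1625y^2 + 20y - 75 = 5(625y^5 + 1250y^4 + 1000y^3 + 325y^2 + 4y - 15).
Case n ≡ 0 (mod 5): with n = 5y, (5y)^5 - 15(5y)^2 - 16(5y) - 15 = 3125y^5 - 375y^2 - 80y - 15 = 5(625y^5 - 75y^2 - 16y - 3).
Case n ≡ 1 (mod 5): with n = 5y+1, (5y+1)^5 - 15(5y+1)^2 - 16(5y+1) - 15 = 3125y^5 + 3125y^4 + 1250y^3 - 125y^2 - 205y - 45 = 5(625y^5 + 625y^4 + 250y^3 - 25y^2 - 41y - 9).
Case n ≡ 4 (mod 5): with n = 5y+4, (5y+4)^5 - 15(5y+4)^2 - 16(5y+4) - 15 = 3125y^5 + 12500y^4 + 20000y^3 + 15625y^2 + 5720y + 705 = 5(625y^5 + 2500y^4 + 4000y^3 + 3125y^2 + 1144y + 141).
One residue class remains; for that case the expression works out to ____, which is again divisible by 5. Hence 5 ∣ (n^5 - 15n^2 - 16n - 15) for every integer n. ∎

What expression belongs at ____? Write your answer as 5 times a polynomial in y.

The residues treated are {2, 0, 1, 4}, so the missing case is n ≡ 3 (mod 5); write n = 5y+3.
Then (5y+3)^5 - 15(5y+3)^2 - 16(5y+3) - 15 = 3125y^5 + 9375y^4 + 11250y^3 + 6375y^2 + 1495y + 45 = 5(625y^5 + 1875y^4 + 2250y^3 + 1275y^2 + 299y + 9).

5(625y^5 + 1875y^4 + 2250y^3 + 1275y^2 + 299y + 9)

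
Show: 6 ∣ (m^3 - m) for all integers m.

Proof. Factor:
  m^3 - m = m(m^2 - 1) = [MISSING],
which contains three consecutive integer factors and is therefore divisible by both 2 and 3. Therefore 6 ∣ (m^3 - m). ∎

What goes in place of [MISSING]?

m(m^2 - 1) = m(m - 1)(m + 1) = (m - 1)m(m + 1).
These three factors are consecutive integers, so their product is divisible by 6.

(m - 1)m(m + 1)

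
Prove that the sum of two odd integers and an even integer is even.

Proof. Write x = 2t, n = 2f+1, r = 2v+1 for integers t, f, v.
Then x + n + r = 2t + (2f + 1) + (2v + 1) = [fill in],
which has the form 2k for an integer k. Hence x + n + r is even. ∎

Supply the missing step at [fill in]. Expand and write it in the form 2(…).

2(f + t + v + 1)

2t + (2f + 1) + (2v + 1) = 2f + 2t + 2v + 2
= 2(f + t + v + 1).
Since f + t + v + 1 is an integer, the sum is of the form 2k for an integer k.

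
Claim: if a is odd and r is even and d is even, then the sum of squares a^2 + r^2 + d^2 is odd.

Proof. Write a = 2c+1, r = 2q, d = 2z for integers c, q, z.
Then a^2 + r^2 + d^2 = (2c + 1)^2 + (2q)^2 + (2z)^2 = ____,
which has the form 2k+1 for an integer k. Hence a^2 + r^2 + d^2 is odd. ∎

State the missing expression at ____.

2(2c^2 + 2c + 2q^2 + 2z^2) + 1

(2c + 1)^2 + (2q)^2 + (2z)^2 = 4c^2 + 4c + 4q^2 + 4z^2 + 1
= 2(2c^2 + 2c + 2q^2 + 2z^2) + 1.
Since 2c^2 + 2c + 2q^2 + 2z^2 is an integer, the sum of squares is of the form 2k+1 for an integer k.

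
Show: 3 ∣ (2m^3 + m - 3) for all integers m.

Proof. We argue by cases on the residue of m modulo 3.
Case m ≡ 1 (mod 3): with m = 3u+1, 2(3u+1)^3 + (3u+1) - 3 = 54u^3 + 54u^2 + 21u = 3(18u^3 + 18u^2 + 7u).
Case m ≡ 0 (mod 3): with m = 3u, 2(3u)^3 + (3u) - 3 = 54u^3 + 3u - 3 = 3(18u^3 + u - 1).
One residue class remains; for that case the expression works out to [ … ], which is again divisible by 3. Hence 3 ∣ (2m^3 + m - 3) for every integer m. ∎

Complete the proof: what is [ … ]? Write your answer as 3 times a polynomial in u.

3(18u^3 + 36u^2 + 25u + 5)

The residues treated are {1, 0}, so the missing case is m ≡ 2 (mod 3); write m = 3u+2.
Then 2(3u+2)^3 + (3u+2) - 3 = 54u^3 + 108u^2 + 75u + 15 = 3(18u^3 + 36u^2 + 25u + 5).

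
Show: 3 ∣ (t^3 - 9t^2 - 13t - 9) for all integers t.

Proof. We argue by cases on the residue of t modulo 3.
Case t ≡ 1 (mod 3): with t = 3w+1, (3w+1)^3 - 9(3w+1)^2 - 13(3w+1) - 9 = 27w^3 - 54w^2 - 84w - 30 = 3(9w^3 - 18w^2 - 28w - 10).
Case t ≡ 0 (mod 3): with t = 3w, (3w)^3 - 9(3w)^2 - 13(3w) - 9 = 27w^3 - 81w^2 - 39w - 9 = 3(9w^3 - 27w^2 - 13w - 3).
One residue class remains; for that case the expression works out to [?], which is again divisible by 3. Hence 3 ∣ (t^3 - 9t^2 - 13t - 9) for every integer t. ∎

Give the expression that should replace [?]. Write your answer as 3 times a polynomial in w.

3(9w^3 - 9w^2 - 37w - 21)

Only t ≡ 2 (mod 3) is unaccounted for. Put t = 3w+2:
(3w+2)^3 - 9(3w+2)^2 - 13(3w+2) - 9 expands to 27w^3 - 27w^2 - 111w - 63,
and factoring out 3 leaves 3(9w^3 - 9w^2 - 37w - 21).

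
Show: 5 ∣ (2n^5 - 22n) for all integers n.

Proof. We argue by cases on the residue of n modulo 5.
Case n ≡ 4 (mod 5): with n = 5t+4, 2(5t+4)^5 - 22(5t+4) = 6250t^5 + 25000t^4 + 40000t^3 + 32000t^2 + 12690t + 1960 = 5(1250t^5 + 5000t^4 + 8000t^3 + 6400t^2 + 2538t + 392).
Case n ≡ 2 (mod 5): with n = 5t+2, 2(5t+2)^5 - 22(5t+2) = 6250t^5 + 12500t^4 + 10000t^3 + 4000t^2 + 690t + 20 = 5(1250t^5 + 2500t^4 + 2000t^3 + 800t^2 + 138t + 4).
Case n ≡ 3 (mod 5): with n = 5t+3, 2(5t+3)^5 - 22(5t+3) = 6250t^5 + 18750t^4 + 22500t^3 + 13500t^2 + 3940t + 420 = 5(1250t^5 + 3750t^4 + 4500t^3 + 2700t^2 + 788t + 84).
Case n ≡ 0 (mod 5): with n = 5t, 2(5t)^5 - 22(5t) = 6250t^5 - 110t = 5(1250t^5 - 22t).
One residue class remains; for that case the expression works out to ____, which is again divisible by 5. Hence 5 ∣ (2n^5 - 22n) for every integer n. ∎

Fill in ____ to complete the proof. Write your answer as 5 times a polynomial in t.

5(1250t^5 + 1250t^4 + 500t^3 + 100t^2 - 12t - 4)

Only n ≡ 1 (mod 5) is unaccounted for. Put n = 5t+1:
2(5t+1)^5 - 22(5t+1) expands to 6250t^5 + 6250t^4 + 2500t^3 + 500t^2 - 60t - 20,
and factoring out 5 leaves 5(1250t^5 + 1250t^4 + 500t^3 + 100t^2 - 12t - 4).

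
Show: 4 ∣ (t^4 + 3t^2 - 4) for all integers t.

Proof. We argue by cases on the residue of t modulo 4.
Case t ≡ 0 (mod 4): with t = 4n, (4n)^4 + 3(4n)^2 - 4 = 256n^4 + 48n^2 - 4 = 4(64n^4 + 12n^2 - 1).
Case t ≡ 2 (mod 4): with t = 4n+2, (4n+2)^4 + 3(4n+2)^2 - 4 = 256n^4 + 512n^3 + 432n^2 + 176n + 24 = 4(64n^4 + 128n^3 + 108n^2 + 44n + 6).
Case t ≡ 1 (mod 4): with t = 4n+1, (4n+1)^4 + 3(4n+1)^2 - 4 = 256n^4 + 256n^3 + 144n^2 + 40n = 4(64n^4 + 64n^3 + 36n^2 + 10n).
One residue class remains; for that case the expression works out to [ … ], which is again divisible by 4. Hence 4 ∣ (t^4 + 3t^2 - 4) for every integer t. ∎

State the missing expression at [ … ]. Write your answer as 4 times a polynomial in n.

4(64n^4 + 192n^3 + 228n^2 + 126n + 26)

Only t ≡ 3 (mod 4) is unaccounted for. Put t = 4n+3:
(4n+3)^4 + 3(4n+3)^2 - 4 expands to 256n^4 + 768n^3 + 912n^2 + 504n + 104,
and factoring out 4 leaves 4(64n^4 + 192n^3 + 228n^2 + 126n + 26).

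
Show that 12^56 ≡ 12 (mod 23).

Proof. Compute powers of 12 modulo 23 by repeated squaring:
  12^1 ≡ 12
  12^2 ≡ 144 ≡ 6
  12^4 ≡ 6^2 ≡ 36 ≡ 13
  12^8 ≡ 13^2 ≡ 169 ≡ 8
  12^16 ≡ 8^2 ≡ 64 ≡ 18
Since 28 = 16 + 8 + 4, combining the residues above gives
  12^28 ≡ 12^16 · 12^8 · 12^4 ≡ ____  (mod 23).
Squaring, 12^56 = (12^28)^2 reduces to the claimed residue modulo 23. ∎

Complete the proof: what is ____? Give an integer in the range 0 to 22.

Multiply the listed residues: 18 · 8 · 13 = 144 → 1872.
Reducing modulo 23: 1872 = 81·23 + 9, so 12^28 ≡ 9.

9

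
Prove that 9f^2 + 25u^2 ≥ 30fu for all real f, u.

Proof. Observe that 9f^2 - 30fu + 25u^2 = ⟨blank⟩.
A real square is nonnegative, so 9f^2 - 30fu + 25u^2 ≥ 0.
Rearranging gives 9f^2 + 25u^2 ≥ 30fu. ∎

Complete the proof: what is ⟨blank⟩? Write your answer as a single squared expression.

(3f - 5u)^2

9f^2 - 30fu + 25u^2 is a perfect-square trinomial: the outer terms are (3f)^2 and (5u)^2, and the cross term is -2·3f·5u.
So 9f^2 - 30fu + 25u^2 = (3f - 5u)^2 ≥ 0.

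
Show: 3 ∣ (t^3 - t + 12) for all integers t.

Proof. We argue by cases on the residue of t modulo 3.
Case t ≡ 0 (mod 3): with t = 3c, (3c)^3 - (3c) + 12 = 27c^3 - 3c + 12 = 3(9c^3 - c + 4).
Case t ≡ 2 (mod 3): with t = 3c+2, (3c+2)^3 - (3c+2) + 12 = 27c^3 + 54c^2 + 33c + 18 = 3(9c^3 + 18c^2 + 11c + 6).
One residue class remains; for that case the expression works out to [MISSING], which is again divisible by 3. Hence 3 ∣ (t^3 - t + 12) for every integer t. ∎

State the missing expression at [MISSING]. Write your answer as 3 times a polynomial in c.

3(9c^3 + 9c^2 + 2c + 4)

The residues treated are {0, 2}, so the missing case is t ≡ 1 (mod 3); write t = 3c+1.
Then (3c+1)^3 - (3c+1) + 12 = 27c^3 + 27c^2 + 6c + 12 = 3(9c^3 + 9c^2 + 2c + 4).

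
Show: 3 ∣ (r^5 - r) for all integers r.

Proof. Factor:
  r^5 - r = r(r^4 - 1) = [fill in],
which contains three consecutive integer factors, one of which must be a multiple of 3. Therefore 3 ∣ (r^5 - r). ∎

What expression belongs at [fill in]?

r^4 - 1 = (r^2 - 1)(r^2 + 1), and r^2 - 1 = (r-1)(r+1).
So r(r^4 - 1) = (r - 1)r(r + 1)(r^2 + 1).

(r - 1)r(r + 1)(r^2 + 1)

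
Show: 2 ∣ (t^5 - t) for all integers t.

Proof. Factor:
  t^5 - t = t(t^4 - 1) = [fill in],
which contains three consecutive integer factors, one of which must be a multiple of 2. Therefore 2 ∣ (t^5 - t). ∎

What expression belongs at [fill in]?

t^4 - 1 = (t^2 - 1)(t^2 + 1), and t^2 - 1 = (t-1)(t+1).
So t(t^4 - 1) = (t - 1)t(t + 1)(t^2 + 1).

(t - 1)t(t + 1)(t^2 + 1)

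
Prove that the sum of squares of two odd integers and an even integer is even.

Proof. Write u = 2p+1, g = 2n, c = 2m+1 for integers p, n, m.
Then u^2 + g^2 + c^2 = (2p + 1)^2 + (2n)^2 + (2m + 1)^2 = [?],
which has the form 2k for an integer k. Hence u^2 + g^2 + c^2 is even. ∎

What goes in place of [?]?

2(2m^2 + 2m + 2n^2 + 2p^2 + 2p + 1)

Expanding: (2p + 1)^2 + (2n)^2 + (2m + 1)^2 = 4m^2 + 4m + 4n^2 + 4p^2 + 4p + 2.
Every term is even; pulling out the factor of 2 gives 2(2m^2 + 2m + 2n^2 + 2p^2 + 2p + 1).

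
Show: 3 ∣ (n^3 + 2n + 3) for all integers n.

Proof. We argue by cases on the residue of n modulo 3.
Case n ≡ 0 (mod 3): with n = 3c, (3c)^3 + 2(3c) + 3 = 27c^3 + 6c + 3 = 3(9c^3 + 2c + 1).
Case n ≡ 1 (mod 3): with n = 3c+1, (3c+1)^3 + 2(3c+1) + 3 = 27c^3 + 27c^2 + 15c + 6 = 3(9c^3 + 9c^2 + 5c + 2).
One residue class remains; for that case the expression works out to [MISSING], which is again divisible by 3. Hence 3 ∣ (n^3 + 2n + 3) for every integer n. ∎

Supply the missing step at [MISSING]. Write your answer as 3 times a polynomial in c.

Only n ≡ 2 (mod 3) is unaccounted for. Put n = 3c+2:
(3c+2)^3 + 2(3c+2) + 3 expands to 27c^3 + 54c^2 + 42c + 15,
and factoring out 3 leaves 3(9c^3 + 18c^2 + 14c + 5).

3(9c^3 + 18c^2 + 14c + 5)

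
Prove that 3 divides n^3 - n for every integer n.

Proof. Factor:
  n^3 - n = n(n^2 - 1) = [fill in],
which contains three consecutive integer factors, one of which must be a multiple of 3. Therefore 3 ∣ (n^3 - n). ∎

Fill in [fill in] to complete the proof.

n(n^2 - 1) = n(n - 1)(n + 1) = (n - 1)n(n + 1).
These three factors are consecutive integers, so their product is divisible by 3.

(n - 1)n(n + 1)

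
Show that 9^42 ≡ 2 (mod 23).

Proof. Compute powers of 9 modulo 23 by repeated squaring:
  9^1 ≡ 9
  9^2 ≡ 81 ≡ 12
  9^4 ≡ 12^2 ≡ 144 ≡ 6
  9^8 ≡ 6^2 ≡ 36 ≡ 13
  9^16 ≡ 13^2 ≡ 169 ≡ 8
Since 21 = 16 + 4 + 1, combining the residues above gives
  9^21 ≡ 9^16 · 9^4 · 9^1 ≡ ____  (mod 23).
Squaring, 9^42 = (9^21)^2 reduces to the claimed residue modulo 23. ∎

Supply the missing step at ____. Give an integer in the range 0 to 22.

9^16 · 9^4 · 9^1 ≡ 8 · 6 · 9 = 432.
432 mod 23 = 18, so 9^21 ≡ 18 (mod 23).

18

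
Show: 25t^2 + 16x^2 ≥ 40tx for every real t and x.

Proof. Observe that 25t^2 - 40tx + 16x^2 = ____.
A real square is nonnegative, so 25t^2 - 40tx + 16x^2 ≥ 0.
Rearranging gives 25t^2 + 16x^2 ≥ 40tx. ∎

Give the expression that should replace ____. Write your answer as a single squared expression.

The leading and trailing coefficients are 5^2 and 4^2, and 40 = 2·5·4, so the trinomial is (5t - 4x)^2.
Hence 25t^2 - 40tx + 16x^2 ≥ 0.

(5t - 4x)^2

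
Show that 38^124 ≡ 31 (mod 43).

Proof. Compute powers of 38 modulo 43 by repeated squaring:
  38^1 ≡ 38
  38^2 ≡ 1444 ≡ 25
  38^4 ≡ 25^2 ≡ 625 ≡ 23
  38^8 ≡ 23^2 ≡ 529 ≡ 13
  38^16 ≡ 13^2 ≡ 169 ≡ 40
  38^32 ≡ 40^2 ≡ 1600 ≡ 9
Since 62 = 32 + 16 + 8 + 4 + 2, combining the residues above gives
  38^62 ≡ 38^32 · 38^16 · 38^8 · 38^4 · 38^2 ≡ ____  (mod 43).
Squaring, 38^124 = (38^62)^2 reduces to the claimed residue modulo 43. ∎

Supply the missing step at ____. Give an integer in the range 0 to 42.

17

38^32 · 38^16 · 38^8 · 38^4 · 38^2 ≡ 9 · 40 · 13 · 23 · 25 = 2691000.
2691000 mod 43 = 17, so 38^62 ≡ 17 (mod 43).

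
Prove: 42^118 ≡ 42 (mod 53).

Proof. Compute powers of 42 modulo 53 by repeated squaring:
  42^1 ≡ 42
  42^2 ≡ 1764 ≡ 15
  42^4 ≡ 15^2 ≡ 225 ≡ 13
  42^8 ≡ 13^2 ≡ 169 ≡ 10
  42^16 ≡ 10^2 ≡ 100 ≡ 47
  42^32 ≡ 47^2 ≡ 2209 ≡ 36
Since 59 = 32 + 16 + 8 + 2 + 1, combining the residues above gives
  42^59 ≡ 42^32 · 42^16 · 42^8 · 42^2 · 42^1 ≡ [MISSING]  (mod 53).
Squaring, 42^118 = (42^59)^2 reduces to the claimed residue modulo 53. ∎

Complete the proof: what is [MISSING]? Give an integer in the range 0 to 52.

28

42^32 · 42^16 · 42^8 · 42^2 · 42^1 ≡ 36 · 47 · 10 · 15 · 42 = 10659600.
10659600 mod 53 = 28, so 42^59 ≡ 28 (mod 53).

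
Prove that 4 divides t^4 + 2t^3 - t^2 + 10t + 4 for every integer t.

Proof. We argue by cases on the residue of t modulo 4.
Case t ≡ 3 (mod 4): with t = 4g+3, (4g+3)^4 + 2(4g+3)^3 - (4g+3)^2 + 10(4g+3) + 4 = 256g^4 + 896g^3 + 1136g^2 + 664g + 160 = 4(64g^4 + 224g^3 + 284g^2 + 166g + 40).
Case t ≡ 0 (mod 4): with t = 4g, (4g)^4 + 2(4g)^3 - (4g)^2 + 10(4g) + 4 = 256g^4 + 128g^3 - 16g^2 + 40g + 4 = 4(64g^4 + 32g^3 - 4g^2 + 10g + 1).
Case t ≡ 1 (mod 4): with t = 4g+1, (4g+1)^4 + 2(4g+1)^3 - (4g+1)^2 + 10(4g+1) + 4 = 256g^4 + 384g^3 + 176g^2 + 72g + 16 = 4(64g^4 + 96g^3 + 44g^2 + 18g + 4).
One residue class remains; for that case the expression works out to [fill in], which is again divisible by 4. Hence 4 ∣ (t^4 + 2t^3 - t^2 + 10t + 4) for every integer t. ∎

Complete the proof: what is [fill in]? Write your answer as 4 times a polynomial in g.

4(64g^4 + 160g^3 + 140g^2 + 62g + 13)

The residues treated are {3, 0, 1}, so the missing case is t ≡ 2 (mod 4); write t = 4g+2.
Then (4g+2)^4 + 2(4g+2)^3 - (4g+2)^2 + 10(4g+2) + 4 = 256g^4 + 640g^3 + 560g^2 + 248g + 52 = 4(64g^4 + 160g^3 + 140g^2 + 62g + 13).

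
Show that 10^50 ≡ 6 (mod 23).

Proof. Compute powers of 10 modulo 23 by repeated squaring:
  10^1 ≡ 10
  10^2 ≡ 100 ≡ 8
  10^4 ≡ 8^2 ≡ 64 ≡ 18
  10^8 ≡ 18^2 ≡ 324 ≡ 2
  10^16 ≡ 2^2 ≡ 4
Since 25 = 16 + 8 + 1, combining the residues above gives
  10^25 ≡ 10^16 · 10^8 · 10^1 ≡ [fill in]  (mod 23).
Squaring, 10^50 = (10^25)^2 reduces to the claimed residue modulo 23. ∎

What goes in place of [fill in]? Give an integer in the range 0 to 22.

11

10^16 · 10^8 · 10^1 ≡ 4 · 2 · 10 = 80.
80 mod 23 = 11, so 10^25 ≡ 11 (mod 23).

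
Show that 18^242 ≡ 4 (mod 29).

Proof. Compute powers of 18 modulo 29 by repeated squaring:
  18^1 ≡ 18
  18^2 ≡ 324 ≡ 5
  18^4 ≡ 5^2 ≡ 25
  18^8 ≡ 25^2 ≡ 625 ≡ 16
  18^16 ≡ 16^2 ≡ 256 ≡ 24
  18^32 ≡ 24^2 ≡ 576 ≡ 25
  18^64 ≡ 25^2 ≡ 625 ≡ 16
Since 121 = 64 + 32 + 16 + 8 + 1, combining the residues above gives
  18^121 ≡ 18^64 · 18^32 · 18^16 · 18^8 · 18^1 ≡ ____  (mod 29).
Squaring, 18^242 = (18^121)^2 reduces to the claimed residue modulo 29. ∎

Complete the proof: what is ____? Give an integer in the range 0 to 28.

Multiply the listed residues: 16 · 25 · 24 · 16 · 18 = 400 → 9600 → 153600 → 2764800.
Reducing modulo 29: 2764800 = 95337·29 + 27, so 18^121 ≡ 27.

27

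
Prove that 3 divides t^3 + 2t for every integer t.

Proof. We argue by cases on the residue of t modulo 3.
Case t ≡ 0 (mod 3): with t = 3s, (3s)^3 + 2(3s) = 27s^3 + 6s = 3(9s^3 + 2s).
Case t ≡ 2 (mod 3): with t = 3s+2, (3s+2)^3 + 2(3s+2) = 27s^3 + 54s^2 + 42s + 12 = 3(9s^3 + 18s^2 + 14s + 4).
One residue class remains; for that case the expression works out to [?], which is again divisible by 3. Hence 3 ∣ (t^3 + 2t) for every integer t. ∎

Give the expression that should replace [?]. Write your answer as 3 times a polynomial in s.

3(9s^3 + 9s^2 + 5s + 1)

The residues treated are {0, 2}, so the missing case is t ≡ 1 (mod 3); write t = 3s+1.
Then (3s+1)^3 + 2(3s+1) = 27s^3 + 27s^2 + 15s + 3 = 3(9s^3 + 9s^2 + 5s + 1).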